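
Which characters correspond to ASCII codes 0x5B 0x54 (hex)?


Codes (hex): 0x5B 0x54
Per-code ASCII lookup:
  0x5B = 91  (special character) → '['
  0x54 = 84  (range 65-90: uppercase, 84 - 65 = 19) → 'T'
= '[T'


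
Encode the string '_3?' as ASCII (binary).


String: '_3?'  (3 characters)
Per-character ASCII lookup:
  '_': special character: '_' = 95 → 1011111
  '3': digits start at 48: '3' = 48 + 3 = 51 → 110011
  '?': special character: '?' = 63 → 111111
= 1011111 110011 111111


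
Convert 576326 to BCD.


Each digit → 4-bit binary:
  5 → 0101
  7 → 0111
  6 → 0110
  3 → 0011
  2 → 0010
  6 → 0110
= 0101 0111 0110 0011 0010 0110


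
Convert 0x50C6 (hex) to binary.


Each hex digit → 4 binary bits:
  5 = 0101
  0 = 0000
  C = 1100
  6 = 0110
Concatenate: 0101 0000 1100 0110
= 0101000011000110


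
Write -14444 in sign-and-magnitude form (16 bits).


Sign bit: 1 (negative)
Magnitude: 14444 = 011100001101100
= 1011100001101100


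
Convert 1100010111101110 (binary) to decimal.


Positional values:
Bit 1: 1 × 2^1 = 2
Bit 2: 1 × 2^2 = 4
Bit 3: 1 × 2^3 = 8
Bit 5: 1 × 2^5 = 32
Bit 6: 1 × 2^6 = 64
Bit 7: 1 × 2^7 = 128
Bit 8: 1 × 2^8 = 256
Bit 10: 1 × 2^10 = 1024
Bit 14: 1 × 2^14 = 16384
Bit 15: 1 × 2^15 = 32768
Sum = 2 + 4 + 8 + 32 + 64 + 128 + 256 + 1024 + 16384 + 32768
= 50670


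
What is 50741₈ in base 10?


Positional values:
Position 0: 1 × 8^0 = 1
Position 1: 4 × 8^1 = 32
Position 2: 7 × 8^2 = 448
Position 3: 0 × 8^3 = 0
Position 4: 5 × 8^4 = 20480
Sum = 1 + 32 + 448 + 0 + 20480
= 20961


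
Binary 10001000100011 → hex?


Group into 4-bit nibbles: 0010001000100011
  0010 = 2
  0010 = 2
  0010 = 2
  0011 = 3
= 0x2223


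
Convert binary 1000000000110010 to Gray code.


Binary: 1000000000110010
Gray code: G = B XOR (B >> 1)
B >> 1 = 0100000000011001
1000000000110010 XOR 0100000000011001:
  1 XOR 0 = 1
  0 XOR 1 = 1
  0 XOR 0 = 0
  0 XOR 0 = 0
  0 XOR 0 = 0
  0 XOR 0 = 0
  0 XOR 0 = 0
  0 XOR 0 = 0
  0 XOR 0 = 0
  0 XOR 0 = 0
  1 XOR 0 = 1
  1 XOR 1 = 0
  0 XOR 1 = 1
  0 XOR 0 = 0
  1 XOR 0 = 1
  0 XOR 1 = 1
= 1100000000101011


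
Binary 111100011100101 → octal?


Group into 3-bit groups: 111100011100101
  111 = 7
  100 = 4
  011 = 3
  100 = 4
  101 = 5
= 0o74345


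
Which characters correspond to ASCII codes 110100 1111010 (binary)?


Codes (binary): 110100 1111010
Per-code ASCII lookup:
  110100 = 52  (range 48-57: digits, 52 - 48 = 4) → '4'
  1111010 = 122  (range 97-122: lowercase, 122 - 97 = 25) → 'z'
= '4z'


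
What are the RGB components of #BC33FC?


Hex: #BC33FC
R = BC₁₆ = 188
G = 33₁₆ = 51
B = FC₁₆ = 252
= RGB(188, 51, 252)


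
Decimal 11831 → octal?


Divide by 8 repeatedly:
11831 ÷ 8 = 1478 remainder 7
1478 ÷ 8 = 184 remainder 6
184 ÷ 8 = 23 remainder 0
23 ÷ 8 = 2 remainder 7
2 ÷ 8 = 0 remainder 2
Reading remainders bottom-up:
= 0o27067


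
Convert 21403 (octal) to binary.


Each octal digit → 3 binary bits:
  2 = 010
  1 = 001
  4 = 100
  0 = 000
  3 = 011
Concatenate: 010 001 100 000 011
= 010001100000011


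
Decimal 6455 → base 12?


Divide by 12 repeatedly:
6455 ÷ 12 = 537 remainder 11
537 ÷ 12 = 44 remainder 9
44 ÷ 12 = 3 remainder 8
3 ÷ 12 = 0 remainder 3
Reading remainders bottom-up:
= 389B


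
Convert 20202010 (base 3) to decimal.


Positional values (base 3):
  0 × 3^0 = 0 × 1 = 0
  1 × 3^1 = 1 × 3 = 3
  0 × 3^2 = 0 × 9 = 0
  2 × 3^3 = 2 × 27 = 54
  0 × 3^4 = 0 × 81 = 0
  2 × 3^5 = 2 × 243 = 486
  0 × 3^6 = 0 × 729 = 0
  2 × 3^7 = 2 × 2187 = 4374
Sum = 0 + 3 + 0 + 54 + 0 + 486 + 0 + 4374
= 4917


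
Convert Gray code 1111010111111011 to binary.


Gray code: 1111010111111011
MSB stays the same: 1
Each subsequent bit = prev_binary XOR current_gray:
  B[1] = 1 XOR 1 = 0
  B[2] = 0 XOR 1 = 1
  B[3] = 1 XOR 1 = 0
  B[4] = 0 XOR 0 = 0
  B[5] = 0 XOR 1 = 1
  B[6] = 1 XOR 0 = 1
  B[7] = 1 XOR 1 = 0
  B[8] = 0 XOR 1 = 1
  B[9] = 1 XOR 1 = 0
  B[10] = 0 XOR 1 = 1
  B[11] = 1 XOR 1 = 0
  B[12] = 0 XOR 1 = 1
  B[13] = 1 XOR 0 = 1
  B[14] = 1 XOR 1 = 0
  B[15] = 0 XOR 1 = 1
= 1010011010101101 (42669 decimal)


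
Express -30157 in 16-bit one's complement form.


Original: 0111010111001101
Invert all bits:
  bit 0: 0 → 1
  bit 1: 1 → 0
  bit 2: 1 → 0
  bit 3: 1 → 0
  bit 4: 0 → 1
  bit 5: 1 → 0
  bit 6: 0 → 1
  bit 7: 1 → 0
  bit 8: 1 → 0
  bit 9: 1 → 0
  bit 10: 0 → 1
  bit 11: 0 → 1
  bit 12: 1 → 0
  bit 13: 1 → 0
  bit 14: 0 → 1
  bit 15: 1 → 0
= 1000101000110010


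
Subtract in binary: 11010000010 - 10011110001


Align and subtract column by column (LSB to MSB, borrowing when needed):
  11010000010
- 10011110001
  -----------
  col 0: (0 - 0 borrow-in) - 1 → borrow from next column: (0+2) - 1 = 1, borrow out 1
  col 1: (1 - 1 borrow-in) - 0 → 0 - 0 = 0, borrow out 0
  col 2: (0 - 0 borrow-in) - 0 → 0 - 0 = 0, borrow out 0
  col 3: (0 - 0 borrow-in) - 0 → 0 - 0 = 0, borrow out 0
  col 4: (0 - 0 borrow-in) - 1 → borrow from next column: (0+2) - 1 = 1, borrow out 1
  col 5: (0 - 1 borrow-in) - 1 → borrow from next column: (-1+2) - 1 = 0, borrow out 1
  col 6: (0 - 1 borrow-in) - 1 → borrow from next column: (-1+2) - 1 = 0, borrow out 1
  col 7: (1 - 1 borrow-in) - 1 → borrow from next column: (0+2) - 1 = 1, borrow out 1
  col 8: (0 - 1 borrow-in) - 0 → borrow from next column: (-1+2) - 0 = 1, borrow out 1
  col 9: (1 - 1 borrow-in) - 0 → 0 - 0 = 0, borrow out 0
  col 10: (1 - 0 borrow-in) - 1 → 1 - 1 = 0, borrow out 0
Reading bits MSB→LSB: 00110010001
Strip leading zeros: 110010001
= 110010001


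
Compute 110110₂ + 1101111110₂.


Align and add column by column (LSB to MSB, carry propagating):
  00000110110
+ 01101111110
  -----------
  col 0: 0 + 0 + 0 (carry in) = 0 → bit 0, carry out 0
  col 1: 1 + 1 + 0 (carry in) = 2 → bit 0, carry out 1
  col 2: 1 + 1 + 1 (carry in) = 3 → bit 1, carry out 1
  col 3: 0 + 1 + 1 (carry in) = 2 → bit 0, carry out 1
  col 4: 1 + 1 + 1 (carry in) = 3 → bit 1, carry out 1
  col 5: 1 + 1 + 1 (carry in) = 3 → bit 1, carry out 1
  col 6: 0 + 1 + 1 (carry in) = 2 → bit 0, carry out 1
  col 7: 0 + 0 + 1 (carry in) = 1 → bit 1, carry out 0
  col 8: 0 + 1 + 0 (carry in) = 1 → bit 1, carry out 0
  col 9: 0 + 1 + 0 (carry in) = 1 → bit 1, carry out 0
  col 10: 0 + 0 + 0 (carry in) = 0 → bit 0, carry out 0
Reading bits MSB→LSB: 01110110100
Strip leading zeros: 1110110100
= 1110110100


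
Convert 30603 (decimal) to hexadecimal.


Divide by 16 repeatedly:
30603 ÷ 16 = 1912 remainder 11 (B)
1912 ÷ 16 = 119 remainder 8 (8)
119 ÷ 16 = 7 remainder 7 (7)
7 ÷ 16 = 0 remainder 7 (7)
Reading remainders bottom-up:
= 0x778B


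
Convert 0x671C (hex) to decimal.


Positional values:
Position 0: C × 16^0 = 12 × 1 = 12
Position 1: 1 × 16^1 = 1 × 16 = 16
Position 2: 7 × 16^2 = 7 × 256 = 1792
Position 3: 6 × 16^3 = 6 × 4096 = 24576
Sum = 12 + 16 + 1792 + 24576
= 26396


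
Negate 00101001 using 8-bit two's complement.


Original: 00101001
Step 1 - Invert all bits: 11010110
Step 2 - Add 1: 11010110 + 1
= 11010111 (represents -41)


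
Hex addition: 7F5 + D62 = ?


Align and add column by column (LSB to MSB, each column mod 16 with carry):
  07F5
+ 0D62
  ----
  col 0: 5(5) + 2(2) + 0 (carry in) = 7 → 7(7), carry out 0
  col 1: F(15) + 6(6) + 0 (carry in) = 21 → 5(5), carry out 1
  col 2: 7(7) + D(13) + 1 (carry in) = 21 → 5(5), carry out 1
  col 3: 0(0) + 0(0) + 1 (carry in) = 1 → 1(1), carry out 0
Reading digits MSB→LSB: 1557
Strip leading zeros: 1557
= 0x1557


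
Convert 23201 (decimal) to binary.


Divide by 2 repeatedly:
23201 ÷ 2 = 11600 remainder 1
11600 ÷ 2 = 5800 remainder 0
5800 ÷ 2 = 2900 remainder 0
2900 ÷ 2 = 1450 remainder 0
1450 ÷ 2 = 725 remainder 0
725 ÷ 2 = 362 remainder 1
362 ÷ 2 = 181 remainder 0
181 ÷ 2 = 90 remainder 1
90 ÷ 2 = 45 remainder 0
45 ÷ 2 = 22 remainder 1
22 ÷ 2 = 11 remainder 0
11 ÷ 2 = 5 remainder 1
5 ÷ 2 = 2 remainder 1
2 ÷ 2 = 1 remainder 0
1 ÷ 2 = 0 remainder 1
Reading remainders bottom-up:
= 101101010100001


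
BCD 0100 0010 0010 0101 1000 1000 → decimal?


Each 4-bit group → digit:
  0100 → 4
  0010 → 2
  0010 → 2
  0101 → 5
  1000 → 8
  1000 → 8
= 422588


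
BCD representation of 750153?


Each digit → 4-bit binary:
  7 → 0111
  5 → 0101
  0 → 0000
  1 → 0001
  5 → 0101
  3 → 0011
= 0111 0101 0000 0001 0101 0011


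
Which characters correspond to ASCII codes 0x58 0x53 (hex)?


Codes (hex): 0x58 0x53
Per-code ASCII lookup:
  0x58 = 88  (range 65-90: uppercase, 88 - 65 = 23) → 'X'
  0x53 = 83  (range 65-90: uppercase, 83 - 65 = 18) → 'S'
= 'XS'


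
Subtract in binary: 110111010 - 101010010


Align and subtract column by column (LSB to MSB, borrowing when needed):
  110111010
- 101010010
  ---------
  col 0: (0 - 0 borrow-in) - 0 → 0 - 0 = 0, borrow out 0
  col 1: (1 - 0 borrow-in) - 1 → 1 - 1 = 0, borrow out 0
  col 2: (0 - 0 borrow-in) - 0 → 0 - 0 = 0, borrow out 0
  col 3: (1 - 0 borrow-in) - 0 → 1 - 0 = 1, borrow out 0
  col 4: (1 - 0 borrow-in) - 1 → 1 - 1 = 0, borrow out 0
  col 5: (1 - 0 borrow-in) - 0 → 1 - 0 = 1, borrow out 0
  col 6: (0 - 0 borrow-in) - 1 → borrow from next column: (0+2) - 1 = 1, borrow out 1
  col 7: (1 - 1 borrow-in) - 0 → 0 - 0 = 0, borrow out 0
  col 8: (1 - 0 borrow-in) - 1 → 1 - 1 = 0, borrow out 0
Reading bits MSB→LSB: 001101000
Strip leading zeros: 1101000
= 1101000


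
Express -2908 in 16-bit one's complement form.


Original: 0000101101011100
Invert all bits:
  bit 0: 0 → 1
  bit 1: 0 → 1
  bit 2: 0 → 1
  bit 3: 0 → 1
  bit 4: 1 → 0
  bit 5: 0 → 1
  bit 6: 1 → 0
  bit 7: 1 → 0
  bit 8: 0 → 1
  bit 9: 1 → 0
  bit 10: 0 → 1
  bit 11: 1 → 0
  bit 12: 1 → 0
  bit 13: 1 → 0
  bit 14: 0 → 1
  bit 15: 0 → 1
= 1111010010100011


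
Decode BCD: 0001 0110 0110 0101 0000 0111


Each 4-bit group → digit:
  0001 → 1
  0110 → 6
  0110 → 6
  0101 → 5
  0000 → 0
  0111 → 7
= 166507


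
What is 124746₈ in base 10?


Positional values:
Position 0: 6 × 8^0 = 6
Position 1: 4 × 8^1 = 32
Position 2: 7 × 8^2 = 448
Position 3: 4 × 8^3 = 2048
Position 4: 2 × 8^4 = 8192
Position 5: 1 × 8^5 = 32768
Sum = 6 + 32 + 448 + 2048 + 8192 + 32768
= 43494


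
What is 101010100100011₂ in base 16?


Group into 4-bit nibbles: 0101010100100011
  0101 = 5
  0101 = 5
  0010 = 2
  0011 = 3
= 0x5523


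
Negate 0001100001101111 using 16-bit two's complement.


Original: 0001100001101111
Step 1 - Invert all bits: 1110011110010000
Step 2 - Add 1: 1110011110010000 + 1
= 1110011110010001 (represents -6255)


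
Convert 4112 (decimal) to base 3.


Divide by 3 repeatedly:
4112 ÷ 3 = 1370 remainder 2
1370 ÷ 3 = 456 remainder 2
456 ÷ 3 = 152 remainder 0
152 ÷ 3 = 50 remainder 2
50 ÷ 3 = 16 remainder 2
16 ÷ 3 = 5 remainder 1
5 ÷ 3 = 1 remainder 2
1 ÷ 3 = 0 remainder 1
Reading remainders bottom-up:
= 12122022


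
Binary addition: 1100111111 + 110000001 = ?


Align and add column by column (LSB to MSB, carry propagating):
  01100111111
+ 00110000001
  -----------
  col 0: 1 + 1 + 0 (carry in) = 2 → bit 0, carry out 1
  col 1: 1 + 0 + 1 (carry in) = 2 → bit 0, carry out 1
  col 2: 1 + 0 + 1 (carry in) = 2 → bit 0, carry out 1
  col 3: 1 + 0 + 1 (carry in) = 2 → bit 0, carry out 1
  col 4: 1 + 0 + 1 (carry in) = 2 → bit 0, carry out 1
  col 5: 1 + 0 + 1 (carry in) = 2 → bit 0, carry out 1
  col 6: 0 + 0 + 1 (carry in) = 1 → bit 1, carry out 0
  col 7: 0 + 1 + 0 (carry in) = 1 → bit 1, carry out 0
  col 8: 1 + 1 + 0 (carry in) = 2 → bit 0, carry out 1
  col 9: 1 + 0 + 1 (carry in) = 2 → bit 0, carry out 1
  col 10: 0 + 0 + 1 (carry in) = 1 → bit 1, carry out 0
Reading bits MSB→LSB: 10011000000
Strip leading zeros: 10011000000
= 10011000000


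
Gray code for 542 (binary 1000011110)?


Binary: 1000011110
Gray code: G = B XOR (B >> 1)
B >> 1 = 0100001111
1000011110 XOR 0100001111:
  1 XOR 0 = 1
  0 XOR 1 = 1
  0 XOR 0 = 0
  0 XOR 0 = 0
  0 XOR 0 = 0
  1 XOR 0 = 1
  1 XOR 1 = 0
  1 XOR 1 = 0
  1 XOR 1 = 0
  0 XOR 1 = 1
= 1100010001


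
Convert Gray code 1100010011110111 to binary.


Gray code: 1100010011110111
MSB stays the same: 1
Each subsequent bit = prev_binary XOR current_gray:
  B[1] = 1 XOR 1 = 0
  B[2] = 0 XOR 0 = 0
  B[3] = 0 XOR 0 = 0
  B[4] = 0 XOR 0 = 0
  B[5] = 0 XOR 1 = 1
  B[6] = 1 XOR 0 = 1
  B[7] = 1 XOR 0 = 1
  B[8] = 1 XOR 1 = 0
  B[9] = 0 XOR 1 = 1
  B[10] = 1 XOR 1 = 0
  B[11] = 0 XOR 1 = 1
  B[12] = 1 XOR 0 = 1
  B[13] = 1 XOR 1 = 0
  B[14] = 0 XOR 1 = 1
  B[15] = 1 XOR 1 = 0
= 1000011101011010 (34650 decimal)


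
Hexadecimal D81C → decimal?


Positional values:
Position 0: C × 16^0 = 12 × 1 = 12
Position 1: 1 × 16^1 = 1 × 16 = 16
Position 2: 8 × 16^2 = 8 × 256 = 2048
Position 3: D × 16^3 = 13 × 4096 = 53248
Sum = 12 + 16 + 2048 + 53248
= 55324


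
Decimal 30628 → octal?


Divide by 8 repeatedly:
30628 ÷ 8 = 3828 remainder 4
3828 ÷ 8 = 478 remainder 4
478 ÷ 8 = 59 remainder 6
59 ÷ 8 = 7 remainder 3
7 ÷ 8 = 0 remainder 7
Reading remainders bottom-up:
= 0o73644


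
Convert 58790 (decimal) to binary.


Divide by 2 repeatedly:
58790 ÷ 2 = 29395 remainder 0
29395 ÷ 2 = 14697 remainder 1
14697 ÷ 2 = 7348 remainder 1
7348 ÷ 2 = 3674 remainder 0
3674 ÷ 2 = 1837 remainder 0
1837 ÷ 2 = 918 remainder 1
918 ÷ 2 = 459 remainder 0
459 ÷ 2 = 229 remainder 1
229 ÷ 2 = 114 remainder 1
114 ÷ 2 = 57 remainder 0
57 ÷ 2 = 28 remainder 1
28 ÷ 2 = 14 remainder 0
14 ÷ 2 = 7 remainder 0
7 ÷ 2 = 3 remainder 1
3 ÷ 2 = 1 remainder 1
1 ÷ 2 = 0 remainder 1
Reading remainders bottom-up:
= 1110010110100110


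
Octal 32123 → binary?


Each octal digit → 3 binary bits:
  3 = 011
  2 = 010
  1 = 001
  2 = 010
  3 = 011
Concatenate: 011 010 001 010 011
= 011010001010011


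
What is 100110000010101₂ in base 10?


Positional values:
Bit 0: 1 × 2^0 = 1
Bit 2: 1 × 2^2 = 4
Bit 4: 1 × 2^4 = 16
Bit 10: 1 × 2^10 = 1024
Bit 11: 1 × 2^11 = 2048
Bit 14: 1 × 2^14 = 16384
Sum = 1 + 4 + 16 + 1024 + 2048 + 16384
= 19477


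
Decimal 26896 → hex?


Divide by 16 repeatedly:
26896 ÷ 16 = 1681 remainder 0 (0)
1681 ÷ 16 = 105 remainder 1 (1)
105 ÷ 16 = 6 remainder 9 (9)
6 ÷ 16 = 0 remainder 6 (6)
Reading remainders bottom-up:
= 0x6910


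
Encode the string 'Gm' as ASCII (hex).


String: 'Gm'  (2 characters)
Per-character ASCII lookup:
  'G': uppercase starts at 65: 'G' = 65 + 6 = 71 → 0x47
  'm': lowercase starts at 97: 'm' = 97 + 12 = 109 → 0x6D
= 0x47 0x6D


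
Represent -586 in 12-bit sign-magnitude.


Sign bit: 1 (negative)
Magnitude: 586 = 01001001010
= 101001001010


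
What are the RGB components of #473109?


Hex: #473109
R = 47₁₆ = 71
G = 31₁₆ = 49
B = 09₁₆ = 9
= RGB(71, 49, 9)


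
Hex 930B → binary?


Each hex digit → 4 binary bits:
  9 = 1001
  3 = 0011
  0 = 0000
  B = 1011
Concatenate: 1001 0011 0000 1011
= 1001001100001011


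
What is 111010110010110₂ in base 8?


Group into 3-bit groups: 111010110010110
  111 = 7
  010 = 2
  110 = 6
  010 = 2
  110 = 6
= 0o72626


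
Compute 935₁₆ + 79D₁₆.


Align and add column by column (LSB to MSB, each column mod 16 with carry):
  0935
+ 079D
  ----
  col 0: 5(5) + D(13) + 0 (carry in) = 18 → 2(2), carry out 1
  col 1: 3(3) + 9(9) + 1 (carry in) = 13 → D(13), carry out 0
  col 2: 9(9) + 7(7) + 0 (carry in) = 16 → 0(0), carry out 1
  col 3: 0(0) + 0(0) + 1 (carry in) = 1 → 1(1), carry out 0
Reading digits MSB→LSB: 10D2
Strip leading zeros: 10D2
= 0x10D2


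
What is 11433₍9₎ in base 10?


Positional values (base 9):
  3 × 9^0 = 3 × 1 = 3
  3 × 9^1 = 3 × 9 = 27
  4 × 9^2 = 4 × 81 = 324
  1 × 9^3 = 1 × 729 = 729
  1 × 9^4 = 1 × 6561 = 6561
Sum = 3 + 27 + 324 + 729 + 6561
= 7644


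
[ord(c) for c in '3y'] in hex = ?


String: '3y'  (2 characters)
Per-character ASCII lookup:
  '3': digits start at 48: '3' = 48 + 3 = 51 → 0x33
  'y': lowercase starts at 97: 'y' = 97 + 24 = 121 → 0x79
= 0x33 0x79


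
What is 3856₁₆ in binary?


Each hex digit → 4 binary bits:
  3 = 0011
  8 = 1000
  5 = 0101
  6 = 0110
Concatenate: 0011 1000 0101 0110
= 0011100001010110


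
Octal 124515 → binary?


Each octal digit → 3 binary bits:
  1 = 001
  2 = 010
  4 = 100
  5 = 101
  1 = 001
  5 = 101
Concatenate: 001 010 100 101 001 101
= 001010100101001101


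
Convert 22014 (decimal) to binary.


Divide by 2 repeatedly:
22014 ÷ 2 = 11007 remainder 0
11007 ÷ 2 = 5503 remainder 1
5503 ÷ 2 = 2751 remainder 1
2751 ÷ 2 = 1375 remainder 1
1375 ÷ 2 = 687 remainder 1
687 ÷ 2 = 343 remainder 1
343 ÷ 2 = 171 remainder 1
171 ÷ 2 = 85 remainder 1
85 ÷ 2 = 42 remainder 1
42 ÷ 2 = 21 remainder 0
21 ÷ 2 = 10 remainder 1
10 ÷ 2 = 5 remainder 0
5 ÷ 2 = 2 remainder 1
2 ÷ 2 = 1 remainder 0
1 ÷ 2 = 0 remainder 1
Reading remainders bottom-up:
= 101010111111110


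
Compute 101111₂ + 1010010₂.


Align and add column by column (LSB to MSB, carry propagating):
  00101111
+ 01010010
  --------
  col 0: 1 + 0 + 0 (carry in) = 1 → bit 1, carry out 0
  col 1: 1 + 1 + 0 (carry in) = 2 → bit 0, carry out 1
  col 2: 1 + 0 + 1 (carry in) = 2 → bit 0, carry out 1
  col 3: 1 + 0 + 1 (carry in) = 2 → bit 0, carry out 1
  col 4: 0 + 1 + 1 (carry in) = 2 → bit 0, carry out 1
  col 5: 1 + 0 + 1 (carry in) = 2 → bit 0, carry out 1
  col 6: 0 + 1 + 1 (carry in) = 2 → bit 0, carry out 1
  col 7: 0 + 0 + 1 (carry in) = 1 → bit 1, carry out 0
Reading bits MSB→LSB: 10000001
Strip leading zeros: 10000001
= 10000001


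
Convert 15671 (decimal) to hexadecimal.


Divide by 16 repeatedly:
15671 ÷ 16 = 979 remainder 7 (7)
979 ÷ 16 = 61 remainder 3 (3)
61 ÷ 16 = 3 remainder 13 (D)
3 ÷ 16 = 0 remainder 3 (3)
Reading remainders bottom-up:
= 0x3D37


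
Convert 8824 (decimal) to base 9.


Divide by 9 repeatedly:
8824 ÷ 9 = 980 remainder 4
980 ÷ 9 = 108 remainder 8
108 ÷ 9 = 12 remainder 0
12 ÷ 9 = 1 remainder 3
1 ÷ 9 = 0 remainder 1
Reading remainders bottom-up:
= 13084


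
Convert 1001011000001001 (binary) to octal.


Group into 3-bit groups: 001001011000001001
  001 = 1
  001 = 1
  011 = 3
  000 = 0
  001 = 1
  001 = 1
= 0o113011


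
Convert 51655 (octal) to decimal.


Positional values:
Position 0: 5 × 8^0 = 5
Position 1: 5 × 8^1 = 40
Position 2: 6 × 8^2 = 384
Position 3: 1 × 8^3 = 512
Position 4: 5 × 8^4 = 20480
Sum = 5 + 40 + 384 + 512 + 20480
= 21421


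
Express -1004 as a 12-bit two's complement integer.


Original: 001111101100
Step 1 - Invert all bits: 110000010011
Step 2 - Add 1: 110000010011 + 1
= 110000010100 (represents -1004)


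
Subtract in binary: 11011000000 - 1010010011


Align and subtract column by column (LSB to MSB, borrowing when needed):
  11011000000
- 01010010011
  -----------
  col 0: (0 - 0 borrow-in) - 1 → borrow from next column: (0+2) - 1 = 1, borrow out 1
  col 1: (0 - 1 borrow-in) - 1 → borrow from next column: (-1+2) - 1 = 0, borrow out 1
  col 2: (0 - 1 borrow-in) - 0 → borrow from next column: (-1+2) - 0 = 1, borrow out 1
  col 3: (0 - 1 borrow-in) - 0 → borrow from next column: (-1+2) - 0 = 1, borrow out 1
  col 4: (0 - 1 borrow-in) - 1 → borrow from next column: (-1+2) - 1 = 0, borrow out 1
  col 5: (0 - 1 borrow-in) - 0 → borrow from next column: (-1+2) - 0 = 1, borrow out 1
  col 6: (1 - 1 borrow-in) - 0 → 0 - 0 = 0, borrow out 0
  col 7: (1 - 0 borrow-in) - 1 → 1 - 1 = 0, borrow out 0
  col 8: (0 - 0 borrow-in) - 0 → 0 - 0 = 0, borrow out 0
  col 9: (1 - 0 borrow-in) - 1 → 1 - 1 = 0, borrow out 0
  col 10: (1 - 0 borrow-in) - 0 → 1 - 0 = 1, borrow out 0
Reading bits MSB→LSB: 10000101101
Strip leading zeros: 10000101101
= 10000101101


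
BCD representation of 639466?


Each digit → 4-bit binary:
  6 → 0110
  3 → 0011
  9 → 1001
  4 → 0100
  6 → 0110
  6 → 0110
= 0110 0011 1001 0100 0110 0110


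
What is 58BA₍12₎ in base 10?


Positional values (base 12):
  A × 12^0 = 10 × 1 = 10
  B × 12^1 = 11 × 12 = 132
  8 × 12^2 = 8 × 144 = 1152
  5 × 12^3 = 5 × 1728 = 8640
Sum = 10 + 132 + 1152 + 8640
= 9934


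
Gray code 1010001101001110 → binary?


Gray code: 1010001101001110
MSB stays the same: 1
Each subsequent bit = prev_binary XOR current_gray:
  B[1] = 1 XOR 0 = 1
  B[2] = 1 XOR 1 = 0
  B[3] = 0 XOR 0 = 0
  B[4] = 0 XOR 0 = 0
  B[5] = 0 XOR 0 = 0
  B[6] = 0 XOR 1 = 1
  B[7] = 1 XOR 1 = 0
  B[8] = 0 XOR 0 = 0
  B[9] = 0 XOR 1 = 1
  B[10] = 1 XOR 0 = 1
  B[11] = 1 XOR 0 = 1
  B[12] = 1 XOR 1 = 0
  B[13] = 0 XOR 1 = 1
  B[14] = 1 XOR 1 = 0
  B[15] = 0 XOR 0 = 0
= 1100001001110100 (49780 decimal)


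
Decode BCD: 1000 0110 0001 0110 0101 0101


Each 4-bit group → digit:
  1000 → 8
  0110 → 6
  0001 → 1
  0110 → 6
  0101 → 5
  0101 → 5
= 861655


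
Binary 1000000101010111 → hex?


Group into 4-bit nibbles: 1000000101010111
  1000 = 8
  0001 = 1
  0101 = 5
  0111 = 7
= 0x8157


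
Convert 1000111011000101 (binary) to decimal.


Positional values:
Bit 0: 1 × 2^0 = 1
Bit 2: 1 × 2^2 = 4
Bit 6: 1 × 2^6 = 64
Bit 7: 1 × 2^7 = 128
Bit 9: 1 × 2^9 = 512
Bit 10: 1 × 2^10 = 1024
Bit 11: 1 × 2^11 = 2048
Bit 15: 1 × 2^15 = 32768
Sum = 1 + 4 + 64 + 128 + 512 + 1024 + 2048 + 32768
= 36549


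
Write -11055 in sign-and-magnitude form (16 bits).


Sign bit: 1 (negative)
Magnitude: 11055 = 010101100101111
= 1010101100101111


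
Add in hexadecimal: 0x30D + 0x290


Align and add column by column (LSB to MSB, each column mod 16 with carry):
  030D
+ 0290
  ----
  col 0: D(13) + 0(0) + 0 (carry in) = 13 → D(13), carry out 0
  col 1: 0(0) + 9(9) + 0 (carry in) = 9 → 9(9), carry out 0
  col 2: 3(3) + 2(2) + 0 (carry in) = 5 → 5(5), carry out 0
  col 3: 0(0) + 0(0) + 0 (carry in) = 0 → 0(0), carry out 0
Reading digits MSB→LSB: 059D
Strip leading zeros: 59D
= 0x59D


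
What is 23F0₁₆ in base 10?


Positional values:
Position 0: 0 × 16^0 = 0 × 1 = 0
Position 1: F × 16^1 = 15 × 16 = 240
Position 2: 3 × 16^2 = 3 × 256 = 768
Position 3: 2 × 16^3 = 2 × 4096 = 8192
Sum = 0 + 240 + 768 + 8192
= 9200


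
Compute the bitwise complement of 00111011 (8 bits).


Original: 00111011
Invert all bits:
  bit 0: 0 → 1
  bit 1: 0 → 1
  bit 2: 1 → 0
  bit 3: 1 → 0
  bit 4: 1 → 0
  bit 5: 0 → 1
  bit 6: 1 → 0
  bit 7: 1 → 0
= 11000100


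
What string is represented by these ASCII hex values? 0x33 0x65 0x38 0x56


Codes (hex): 0x33 0x65 0x38 0x56
Per-code ASCII lookup:
  0x33 = 51  (range 48-57: digits, 51 - 48 = 3) → '3'
  0x65 = 101  (range 97-122: lowercase, 101 - 97 = 4) → 'e'
  0x38 = 56  (range 48-57: digits, 56 - 48 = 8) → '8'
  0x56 = 86  (range 65-90: uppercase, 86 - 65 = 21) → 'V'
= '3e8V'


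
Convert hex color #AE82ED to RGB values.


Hex: #AE82ED
R = AE₁₆ = 174
G = 82₁₆ = 130
B = ED₁₆ = 237
= RGB(174, 130, 237)


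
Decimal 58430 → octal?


Divide by 8 repeatedly:
58430 ÷ 8 = 7303 remainder 6
7303 ÷ 8 = 912 remainder 7
912 ÷ 8 = 114 remainder 0
114 ÷ 8 = 14 remainder 2
14 ÷ 8 = 1 remainder 6
1 ÷ 8 = 0 remainder 1
Reading remainders bottom-up:
= 0o162076


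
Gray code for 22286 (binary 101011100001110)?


Binary: 101011100001110
Gray code: G = B XOR (B >> 1)
B >> 1 = 010101110000111
101011100001110 XOR 010101110000111:
  1 XOR 0 = 1
  0 XOR 1 = 1
  1 XOR 0 = 1
  0 XOR 1 = 1
  1 XOR 0 = 1
  1 XOR 1 = 0
  1 XOR 1 = 0
  0 XOR 1 = 1
  0 XOR 0 = 0
  0 XOR 0 = 0
  0 XOR 0 = 0
  1 XOR 0 = 1
  1 XOR 1 = 0
  1 XOR 1 = 0
  0 XOR 1 = 1
= 111110010001001


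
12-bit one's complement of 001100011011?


Original: 001100011011
Invert all bits:
  bit 0: 0 → 1
  bit 1: 0 → 1
  bit 2: 1 → 0
  bit 3: 1 → 0
  bit 4: 0 → 1
  bit 5: 0 → 1
  bit 6: 0 → 1
  bit 7: 1 → 0
  bit 8: 1 → 0
  bit 9: 0 → 1
  bit 10: 1 → 0
  bit 11: 1 → 0
= 110011100100


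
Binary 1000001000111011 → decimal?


Positional values:
Bit 0: 1 × 2^0 = 1
Bit 1: 1 × 2^1 = 2
Bit 3: 1 × 2^3 = 8
Bit 4: 1 × 2^4 = 16
Bit 5: 1 × 2^5 = 32
Bit 9: 1 × 2^9 = 512
Bit 15: 1 × 2^15 = 32768
Sum = 1 + 2 + 8 + 16 + 32 + 512 + 32768
= 33339


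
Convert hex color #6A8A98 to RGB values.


Hex: #6A8A98
R = 6A₁₆ = 106
G = 8A₁₆ = 138
B = 98₁₆ = 152
= RGB(106, 138, 152)


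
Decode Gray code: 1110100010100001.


Gray code: 1110100010100001
MSB stays the same: 1
Each subsequent bit = prev_binary XOR current_gray:
  B[1] = 1 XOR 1 = 0
  B[2] = 0 XOR 1 = 1
  B[3] = 1 XOR 0 = 1
  B[4] = 1 XOR 1 = 0
  B[5] = 0 XOR 0 = 0
  B[6] = 0 XOR 0 = 0
  B[7] = 0 XOR 0 = 0
  B[8] = 0 XOR 1 = 1
  B[9] = 1 XOR 0 = 1
  B[10] = 1 XOR 1 = 0
  B[11] = 0 XOR 0 = 0
  B[12] = 0 XOR 0 = 0
  B[13] = 0 XOR 0 = 0
  B[14] = 0 XOR 0 = 0
  B[15] = 0 XOR 1 = 1
= 1011000011000001 (45249 decimal)


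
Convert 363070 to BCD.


Each digit → 4-bit binary:
  3 → 0011
  6 → 0110
  3 → 0011
  0 → 0000
  7 → 0111
  0 → 0000
= 0011 0110 0011 0000 0111 0000


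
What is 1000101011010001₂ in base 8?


Group into 3-bit groups: 001000101011010001
  001 = 1
  000 = 0
  101 = 5
  011 = 3
  010 = 2
  001 = 1
= 0o105321


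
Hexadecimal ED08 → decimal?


Positional values:
Position 0: 8 × 16^0 = 8 × 1 = 8
Position 1: 0 × 16^1 = 0 × 16 = 0
Position 2: D × 16^2 = 13 × 256 = 3328
Position 3: E × 16^3 = 14 × 4096 = 57344
Sum = 8 + 0 + 3328 + 57344
= 60680


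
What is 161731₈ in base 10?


Positional values:
Position 0: 1 × 8^0 = 1
Position 1: 3 × 8^1 = 24
Position 2: 7 × 8^2 = 448
Position 3: 1 × 8^3 = 512
Position 4: 6 × 8^4 = 24576
Position 5: 1 × 8^5 = 32768
Sum = 1 + 24 + 448 + 512 + 24576 + 32768
= 58329


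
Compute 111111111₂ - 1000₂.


Align and subtract column by column (LSB to MSB, borrowing when needed):
  111111111
- 000001000
  ---------
  col 0: (1 - 0 borrow-in) - 0 → 1 - 0 = 1, borrow out 0
  col 1: (1 - 0 borrow-in) - 0 → 1 - 0 = 1, borrow out 0
  col 2: (1 - 0 borrow-in) - 0 → 1 - 0 = 1, borrow out 0
  col 3: (1 - 0 borrow-in) - 1 → 1 - 1 = 0, borrow out 0
  col 4: (1 - 0 borrow-in) - 0 → 1 - 0 = 1, borrow out 0
  col 5: (1 - 0 borrow-in) - 0 → 1 - 0 = 1, borrow out 0
  col 6: (1 - 0 borrow-in) - 0 → 1 - 0 = 1, borrow out 0
  col 7: (1 - 0 borrow-in) - 0 → 1 - 0 = 1, borrow out 0
  col 8: (1 - 0 borrow-in) - 0 → 1 - 0 = 1, borrow out 0
Reading bits MSB→LSB: 111110111
Strip leading zeros: 111110111
= 111110111


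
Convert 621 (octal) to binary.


Each octal digit → 3 binary bits:
  6 = 110
  2 = 010
  1 = 001
Concatenate: 110 010 001
= 110010001


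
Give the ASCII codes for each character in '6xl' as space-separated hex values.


String: '6xl'  (3 characters)
Per-character ASCII lookup:
  '6': digits start at 48: '6' = 48 + 6 = 54 → 0x36
  'x': lowercase starts at 97: 'x' = 97 + 23 = 120 → 0x78
  'l': lowercase starts at 97: 'l' = 97 + 11 = 108 → 0x6C
= 0x36 0x78 0x6C


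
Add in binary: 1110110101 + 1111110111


Align and add column by column (LSB to MSB, carry propagating):
  01110110101
+ 01111110111
  -----------
  col 0: 1 + 1 + 0 (carry in) = 2 → bit 0, carry out 1
  col 1: 0 + 1 + 1 (carry in) = 2 → bit 0, carry out 1
  col 2: 1 + 1 + 1 (carry in) = 3 → bit 1, carry out 1
  col 3: 0 + 0 + 1 (carry in) = 1 → bit 1, carry out 0
  col 4: 1 + 1 + 0 (carry in) = 2 → bit 0, carry out 1
  col 5: 1 + 1 + 1 (carry in) = 3 → bit 1, carry out 1
  col 6: 0 + 1 + 1 (carry in) = 2 → bit 0, carry out 1
  col 7: 1 + 1 + 1 (carry in) = 3 → bit 1, carry out 1
  col 8: 1 + 1 + 1 (carry in) = 3 → bit 1, carry out 1
  col 9: 1 + 1 + 1 (carry in) = 3 → bit 1, carry out 1
  col 10: 0 + 0 + 1 (carry in) = 1 → bit 1, carry out 0
Reading bits MSB→LSB: 11110101100
Strip leading zeros: 11110101100
= 11110101100


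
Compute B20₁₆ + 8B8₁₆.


Align and add column by column (LSB to MSB, each column mod 16 with carry):
  0B20
+ 08B8
  ----
  col 0: 0(0) + 8(8) + 0 (carry in) = 8 → 8(8), carry out 0
  col 1: 2(2) + B(11) + 0 (carry in) = 13 → D(13), carry out 0
  col 2: B(11) + 8(8) + 0 (carry in) = 19 → 3(3), carry out 1
  col 3: 0(0) + 0(0) + 1 (carry in) = 1 → 1(1), carry out 0
Reading digits MSB→LSB: 13D8
Strip leading zeros: 13D8
= 0x13D8


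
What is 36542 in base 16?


Divide by 16 repeatedly:
36542 ÷ 16 = 2283 remainder 14 (E)
2283 ÷ 16 = 142 remainder 11 (B)
142 ÷ 16 = 8 remainder 14 (E)
8 ÷ 16 = 0 remainder 8 (8)
Reading remainders bottom-up:
= 0x8EBE


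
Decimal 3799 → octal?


Divide by 8 repeatedly:
3799 ÷ 8 = 474 remainder 7
474 ÷ 8 = 59 remainder 2
59 ÷ 8 = 7 remainder 3
7 ÷ 8 = 0 remainder 7
Reading remainders bottom-up:
= 0o7327


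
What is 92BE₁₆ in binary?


Each hex digit → 4 binary bits:
  9 = 1001
  2 = 0010
  B = 1011
  E = 1110
Concatenate: 1001 0010 1011 1110
= 1001001010111110


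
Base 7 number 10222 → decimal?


Positional values (base 7):
  2 × 7^0 = 2 × 1 = 2
  2 × 7^1 = 2 × 7 = 14
  2 × 7^2 = 2 × 49 = 98
  0 × 7^3 = 0 × 343 = 0
  1 × 7^4 = 1 × 2401 = 2401
Sum = 2 + 14 + 98 + 0 + 2401
= 2515


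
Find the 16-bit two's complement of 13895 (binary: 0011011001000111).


Original: 0011011001000111
Step 1 - Invert all bits: 1100100110111000
Step 2 - Add 1: 1100100110111000 + 1
= 1100100110111001 (represents -13895)


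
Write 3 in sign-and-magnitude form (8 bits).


Sign bit: 0 (positive)
Magnitude: 3 = 0000011
= 00000011


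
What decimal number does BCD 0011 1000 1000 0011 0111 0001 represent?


Each 4-bit group → digit:
  0011 → 3
  1000 → 8
  1000 → 8
  0011 → 3
  0111 → 7
  0001 → 1
= 388371


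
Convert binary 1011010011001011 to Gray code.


Binary: 1011010011001011
Gray code: G = B XOR (B >> 1)
B >> 1 = 0101101001100101
1011010011001011 XOR 0101101001100101:
  1 XOR 0 = 1
  0 XOR 1 = 1
  1 XOR 0 = 1
  1 XOR 1 = 0
  0 XOR 1 = 1
  1 XOR 0 = 1
  0 XOR 1 = 1
  0 XOR 0 = 0
  1 XOR 0 = 1
  1 XOR 1 = 0
  0 XOR 1 = 1
  0 XOR 0 = 0
  1 XOR 0 = 1
  0 XOR 1 = 1
  1 XOR 0 = 1
  1 XOR 1 = 0
= 1110111010101110


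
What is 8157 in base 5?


Divide by 5 repeatedly:
8157 ÷ 5 = 1631 remainder 2
1631 ÷ 5 = 326 remainder 1
326 ÷ 5 = 65 remainder 1
65 ÷ 5 = 13 remainder 0
13 ÷ 5 = 2 remainder 3
2 ÷ 5 = 0 remainder 2
Reading remainders bottom-up:
= 230112


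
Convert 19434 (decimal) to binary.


Divide by 2 repeatedly:
19434 ÷ 2 = 9717 remainder 0
9717 ÷ 2 = 4858 remainder 1
4858 ÷ 2 = 2429 remainder 0
2429 ÷ 2 = 1214 remainder 1
1214 ÷ 2 = 607 remainder 0
607 ÷ 2 = 303 remainder 1
303 ÷ 2 = 151 remainder 1
151 ÷ 2 = 75 remainder 1
75 ÷ 2 = 37 remainder 1
37 ÷ 2 = 18 remainder 1
18 ÷ 2 = 9 remainder 0
9 ÷ 2 = 4 remainder 1
4 ÷ 2 = 2 remainder 0
2 ÷ 2 = 1 remainder 0
1 ÷ 2 = 0 remainder 1
Reading remainders bottom-up:
= 100101111101010


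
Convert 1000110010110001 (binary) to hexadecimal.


Group into 4-bit nibbles: 1000110010110001
  1000 = 8
  1100 = C
  1011 = B
  0001 = 1
= 0x8CB1


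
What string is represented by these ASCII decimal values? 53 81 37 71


Codes (decimal): 53 81 37 71
Per-code ASCII lookup:
  53  (range 48-57: digits, 53 - 48 = 5) → '5'
  81  (range 65-90: uppercase, 81 - 65 = 16) → 'Q'
  37  (special character) → '%'
  71  (range 65-90: uppercase, 71 - 65 = 6) → 'G'
= '5Q%G'


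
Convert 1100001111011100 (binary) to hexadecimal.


Group into 4-bit nibbles: 1100001111011100
  1100 = C
  0011 = 3
  1101 = D
  1100 = C
= 0xC3DC


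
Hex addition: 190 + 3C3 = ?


Align and add column by column (LSB to MSB, each column mod 16 with carry):
  0190
+ 03C3
  ----
  col 0: 0(0) + 3(3) + 0 (carry in) = 3 → 3(3), carry out 0
  col 1: 9(9) + C(12) + 0 (carry in) = 21 → 5(5), carry out 1
  col 2: 1(1) + 3(3) + 1 (carry in) = 5 → 5(5), carry out 0
  col 3: 0(0) + 0(0) + 0 (carry in) = 0 → 0(0), carry out 0
Reading digits MSB→LSB: 0553
Strip leading zeros: 553
= 0x553


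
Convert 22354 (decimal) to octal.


Divide by 8 repeatedly:
22354 ÷ 8 = 2794 remainder 2
2794 ÷ 8 = 349 remainder 2
349 ÷ 8 = 43 remainder 5
43 ÷ 8 = 5 remainder 3
5 ÷ 8 = 0 remainder 5
Reading remainders bottom-up:
= 0o53522


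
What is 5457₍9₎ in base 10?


Positional values (base 9):
  7 × 9^0 = 7 × 1 = 7
  5 × 9^1 = 5 × 9 = 45
  4 × 9^2 = 4 × 81 = 324
  5 × 9^3 = 5 × 729 = 3645
Sum = 7 + 45 + 324 + 3645
= 4021


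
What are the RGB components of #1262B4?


Hex: #1262B4
R = 12₁₆ = 18
G = 62₁₆ = 98
B = B4₁₆ = 180
= RGB(18, 98, 180)


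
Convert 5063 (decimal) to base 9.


Divide by 9 repeatedly:
5063 ÷ 9 = 562 remainder 5
562 ÷ 9 = 62 remainder 4
62 ÷ 9 = 6 remainder 8
6 ÷ 9 = 0 remainder 6
Reading remainders bottom-up:
= 6845


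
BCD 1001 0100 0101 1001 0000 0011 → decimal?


Each 4-bit group → digit:
  1001 → 9
  0100 → 4
  0101 → 5
  1001 → 9
  0000 → 0
  0011 → 3
= 945903


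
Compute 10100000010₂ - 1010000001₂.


Align and subtract column by column (LSB to MSB, borrowing when needed):
  10100000010
- 01010000001
  -----------
  col 0: (0 - 0 borrow-in) - 1 → borrow from next column: (0+2) - 1 = 1, borrow out 1
  col 1: (1 - 1 borrow-in) - 0 → 0 - 0 = 0, borrow out 0
  col 2: (0 - 0 borrow-in) - 0 → 0 - 0 = 0, borrow out 0
  col 3: (0 - 0 borrow-in) - 0 → 0 - 0 = 0, borrow out 0
  col 4: (0 - 0 borrow-in) - 0 → 0 - 0 = 0, borrow out 0
  col 5: (0 - 0 borrow-in) - 0 → 0 - 0 = 0, borrow out 0
  col 6: (0 - 0 borrow-in) - 0 → 0 - 0 = 0, borrow out 0
  col 7: (0 - 0 borrow-in) - 1 → borrow from next column: (0+2) - 1 = 1, borrow out 1
  col 8: (1 - 1 borrow-in) - 0 → 0 - 0 = 0, borrow out 0
  col 9: (0 - 0 borrow-in) - 1 → borrow from next column: (0+2) - 1 = 1, borrow out 1
  col 10: (1 - 1 borrow-in) - 0 → 0 - 0 = 0, borrow out 0
Reading bits MSB→LSB: 01010000001
Strip leading zeros: 1010000001
= 1010000001


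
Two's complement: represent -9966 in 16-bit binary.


Original: 0010011011101110
Step 1 - Invert all bits: 1101100100010001
Step 2 - Add 1: 1101100100010001 + 1
= 1101100100010010 (represents -9966)


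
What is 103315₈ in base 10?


Positional values:
Position 0: 5 × 8^0 = 5
Position 1: 1 × 8^1 = 8
Position 2: 3 × 8^2 = 192
Position 3: 3 × 8^3 = 1536
Position 4: 0 × 8^4 = 0
Position 5: 1 × 8^5 = 32768
Sum = 5 + 8 + 192 + 1536 + 0 + 32768
= 34509


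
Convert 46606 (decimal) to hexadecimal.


Divide by 16 repeatedly:
46606 ÷ 16 = 2912 remainder 14 (E)
2912 ÷ 16 = 182 remainder 0 (0)
182 ÷ 16 = 11 remainder 6 (6)
11 ÷ 16 = 0 remainder 11 (B)
Reading remainders bottom-up:
= 0xB60E


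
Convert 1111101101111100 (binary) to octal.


Group into 3-bit groups: 001111101101111100
  001 = 1
  111 = 7
  101 = 5
  101 = 5
  111 = 7
  100 = 4
= 0o175574


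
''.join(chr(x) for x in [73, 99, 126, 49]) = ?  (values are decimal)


Codes (decimal): 73 99 126 49
Per-code ASCII lookup:
  73  (range 65-90: uppercase, 73 - 65 = 8) → 'I'
  99  (range 97-122: lowercase, 99 - 97 = 2) → 'c'
  126  (special character) → '~'
  49  (range 48-57: digits, 49 - 48 = 1) → '1'
= 'Ic~1'


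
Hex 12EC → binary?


Each hex digit → 4 binary bits:
  1 = 0001
  2 = 0010
  E = 1110
  C = 1100
Concatenate: 0001 0010 1110 1100
= 0001001011101100


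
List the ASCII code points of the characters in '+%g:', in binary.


String: '+%g:'  (4 characters)
Per-character ASCII lookup:
  '+': special character: '+' = 43 → 101011
  '%': special character: '%' = 37 → 100101
  'g': lowercase starts at 97: 'g' = 97 + 6 = 103 → 1100111
  ':': special character: ':' = 58 → 111010
= 101011 100101 1100111 111010


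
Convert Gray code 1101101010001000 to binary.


Gray code: 1101101010001000
MSB stays the same: 1
Each subsequent bit = prev_binary XOR current_gray:
  B[1] = 1 XOR 1 = 0
  B[2] = 0 XOR 0 = 0
  B[3] = 0 XOR 1 = 1
  B[4] = 1 XOR 1 = 0
  B[5] = 0 XOR 0 = 0
  B[6] = 0 XOR 1 = 1
  B[7] = 1 XOR 0 = 1
  B[8] = 1 XOR 1 = 0
  B[9] = 0 XOR 0 = 0
  B[10] = 0 XOR 0 = 0
  B[11] = 0 XOR 0 = 0
  B[12] = 0 XOR 1 = 1
  B[13] = 1 XOR 0 = 1
  B[14] = 1 XOR 0 = 1
  B[15] = 1 XOR 0 = 1
= 1001001100001111 (37647 decimal)


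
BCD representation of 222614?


Each digit → 4-bit binary:
  2 → 0010
  2 → 0010
  2 → 0010
  6 → 0110
  1 → 0001
  4 → 0100
= 0010 0010 0010 0110 0001 0100


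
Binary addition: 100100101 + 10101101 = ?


Align and add column by column (LSB to MSB, carry propagating):
  0100100101
+ 0010101101
  ----------
  col 0: 1 + 1 + 0 (carry in) = 2 → bit 0, carry out 1
  col 1: 0 + 0 + 1 (carry in) = 1 → bit 1, carry out 0
  col 2: 1 + 1 + 0 (carry in) = 2 → bit 0, carry out 1
  col 3: 0 + 1 + 1 (carry in) = 2 → bit 0, carry out 1
  col 4: 0 + 0 + 1 (carry in) = 1 → bit 1, carry out 0
  col 5: 1 + 1 + 0 (carry in) = 2 → bit 0, carry out 1
  col 6: 0 + 0 + 1 (carry in) = 1 → bit 1, carry out 0
  col 7: 0 + 1 + 0 (carry in) = 1 → bit 1, carry out 0
  col 8: 1 + 0 + 0 (carry in) = 1 → bit 1, carry out 0
  col 9: 0 + 0 + 0 (carry in) = 0 → bit 0, carry out 0
Reading bits MSB→LSB: 0111010010
Strip leading zeros: 111010010
= 111010010


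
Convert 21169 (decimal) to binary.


Divide by 2 repeatedly:
21169 ÷ 2 = 10584 remainder 1
10584 ÷ 2 = 5292 remainder 0
5292 ÷ 2 = 2646 remainder 0
2646 ÷ 2 = 1323 remainder 0
1323 ÷ 2 = 661 remainder 1
661 ÷ 2 = 330 remainder 1
330 ÷ 2 = 165 remainder 0
165 ÷ 2 = 82 remainder 1
82 ÷ 2 = 41 remainder 0
41 ÷ 2 = 20 remainder 1
20 ÷ 2 = 10 remainder 0
10 ÷ 2 = 5 remainder 0
5 ÷ 2 = 2 remainder 1
2 ÷ 2 = 1 remainder 0
1 ÷ 2 = 0 remainder 1
Reading remainders bottom-up:
= 101001010110001


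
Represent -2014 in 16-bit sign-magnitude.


Sign bit: 1 (negative)
Magnitude: 2014 = 000011111011110
= 1000011111011110


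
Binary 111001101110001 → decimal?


Positional values:
Bit 0: 1 × 2^0 = 1
Bit 4: 1 × 2^4 = 16
Bit 5: 1 × 2^5 = 32
Bit 6: 1 × 2^6 = 64
Bit 8: 1 × 2^8 = 256
Bit 9: 1 × 2^9 = 512
Bit 12: 1 × 2^12 = 4096
Bit 13: 1 × 2^13 = 8192
Bit 14: 1 × 2^14 = 16384
Sum = 1 + 16 + 32 + 64 + 256 + 512 + 4096 + 8192 + 16384
= 29553


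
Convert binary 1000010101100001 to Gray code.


Binary: 1000010101100001
Gray code: G = B XOR (B >> 1)
B >> 1 = 0100001010110000
1000010101100001 XOR 0100001010110000:
  1 XOR 0 = 1
  0 XOR 1 = 1
  0 XOR 0 = 0
  0 XOR 0 = 0
  0 XOR 0 = 0
  1 XOR 0 = 1
  0 XOR 1 = 1
  1 XOR 0 = 1
  0 XOR 1 = 1
  1 XOR 0 = 1
  1 XOR 1 = 0
  0 XOR 1 = 1
  0 XOR 0 = 0
  0 XOR 0 = 0
  0 XOR 0 = 0
  1 XOR 0 = 1
= 1100011111010001


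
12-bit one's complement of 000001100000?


Original: 000001100000
Invert all bits:
  bit 0: 0 → 1
  bit 1: 0 → 1
  bit 2: 0 → 1
  bit 3: 0 → 1
  bit 4: 0 → 1
  bit 5: 1 → 0
  bit 6: 1 → 0
  bit 7: 0 → 1
  bit 8: 0 → 1
  bit 9: 0 → 1
  bit 10: 0 → 1
  bit 11: 0 → 1
= 111110011111


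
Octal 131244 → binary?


Each octal digit → 3 binary bits:
  1 = 001
  3 = 011
  1 = 001
  2 = 010
  4 = 100
  4 = 100
Concatenate: 001 011 001 010 100 100
= 001011001010100100


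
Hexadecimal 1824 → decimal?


Positional values:
Position 0: 4 × 16^0 = 4 × 1 = 4
Position 1: 2 × 16^1 = 2 × 16 = 32
Position 2: 8 × 16^2 = 8 × 256 = 2048
Position 3: 1 × 16^3 = 1 × 4096 = 4096
Sum = 4 + 32 + 2048 + 4096
= 6180


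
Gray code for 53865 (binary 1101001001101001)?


Binary: 1101001001101001
Gray code: G = B XOR (B >> 1)
B >> 1 = 0110100100110100
1101001001101001 XOR 0110100100110100:
  1 XOR 0 = 1
  1 XOR 1 = 0
  0 XOR 1 = 1
  1 XOR 0 = 1
  0 XOR 1 = 1
  0 XOR 0 = 0
  1 XOR 0 = 1
  0 XOR 1 = 1
  0 XOR 0 = 0
  1 XOR 0 = 1
  1 XOR 1 = 0
  0 XOR 1 = 1
  1 XOR 0 = 1
  0 XOR 1 = 1
  0 XOR 0 = 0
  1 XOR 0 = 1
= 1011101101011101


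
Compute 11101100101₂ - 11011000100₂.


Align and subtract column by column (LSB to MSB, borrowing when needed):
  11101100101
- 11011000100
  -----------
  col 0: (1 - 0 borrow-in) - 0 → 1 - 0 = 1, borrow out 0
  col 1: (0 - 0 borrow-in) - 0 → 0 - 0 = 0, borrow out 0
  col 2: (1 - 0 borrow-in) - 1 → 1 - 1 = 0, borrow out 0
  col 3: (0 - 0 borrow-in) - 0 → 0 - 0 = 0, borrow out 0
  col 4: (0 - 0 borrow-in) - 0 → 0 - 0 = 0, borrow out 0
  col 5: (1 - 0 borrow-in) - 0 → 1 - 0 = 1, borrow out 0
  col 6: (1 - 0 borrow-in) - 1 → 1 - 1 = 0, borrow out 0
  col 7: (0 - 0 borrow-in) - 1 → borrow from next column: (0+2) - 1 = 1, borrow out 1
  col 8: (1 - 1 borrow-in) - 0 → 0 - 0 = 0, borrow out 0
  col 9: (1 - 0 borrow-in) - 1 → 1 - 1 = 0, borrow out 0
  col 10: (1 - 0 borrow-in) - 1 → 1 - 1 = 0, borrow out 0
Reading bits MSB→LSB: 00010100001
Strip leading zeros: 10100001
= 10100001
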